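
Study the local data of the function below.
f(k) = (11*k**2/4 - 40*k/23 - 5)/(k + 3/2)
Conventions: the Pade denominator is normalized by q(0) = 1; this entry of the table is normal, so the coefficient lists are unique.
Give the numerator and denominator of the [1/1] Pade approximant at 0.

Taylor coefficients needed (expand at 0): a_0 = -10/3, a_1 = 220/207, a_2 = 1397/1242.
Write the denominator as Q(k) = 1 + q1*k. Requiring Q*f - P = O(k^3) with deg P <= 1 kills the coefficients of k^2..k^2 in Q*f:
  k^2: a_2 + q1*a_1 = 0, i.e. 1397/1242 + (220/207)*q1 = 0.
Solving this linear system: q1 = -127/120.
The numerator is Q*f truncated at degree 1: P0 = a_0 = -10/3; P1 = a_1 + q1*a_0 = 1267/276.

The Pade approximant has numerator coefficients [-10/3, 1267/276]; denominator coefficients [1, -127/120].


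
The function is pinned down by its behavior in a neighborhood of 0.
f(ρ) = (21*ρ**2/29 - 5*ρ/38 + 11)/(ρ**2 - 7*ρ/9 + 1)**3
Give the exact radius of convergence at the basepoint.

Denominator factor (ρ**2 - 7*ρ/9 + 1)^3: discriminant -275/81, complex-conjugate roots (7/18) + ((5/18)*sqrt(11))*i and (7/18) - ((5/18)*sqrt(11))*i; poles of order 3, moduli 1 and 1.
The radius of convergence is the smallest modulus among the singular points: 1.

The radius of convergence is 1.


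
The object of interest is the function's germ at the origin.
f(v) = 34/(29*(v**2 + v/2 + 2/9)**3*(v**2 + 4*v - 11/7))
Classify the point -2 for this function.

Denominator factors: v**2 + v/2 + 2/9 = 29/9 at v = -2; v**2 + 4*v - 11/7 = -39/7 at v = -2 — none vanishes.
So the germ continues analytically to -2.

The point is a regular point.


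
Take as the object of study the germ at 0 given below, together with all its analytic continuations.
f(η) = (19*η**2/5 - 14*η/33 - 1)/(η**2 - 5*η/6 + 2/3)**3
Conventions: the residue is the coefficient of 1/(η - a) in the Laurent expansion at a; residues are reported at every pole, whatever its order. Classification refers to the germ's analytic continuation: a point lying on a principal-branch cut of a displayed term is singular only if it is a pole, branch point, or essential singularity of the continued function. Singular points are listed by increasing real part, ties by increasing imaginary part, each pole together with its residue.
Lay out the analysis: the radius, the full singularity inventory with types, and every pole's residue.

Denominator factor (η**2 - 5*η/6 + 2/3)^3: discriminant -71/36, complex-conjugate roots (5/12) + ((1/12)*sqrt(71))*i and (5/12) - ((1/12)*sqrt(71))*i; poles of order 3, moduli (1/3)*sqrt(6) and (1/3)*sqrt(6).
The radius of convergence is the smallest modulus among the singular points: (1/3)*sqrt(6).
The factor η**2 - 5*η/6 + 2/3 splits as (η - a)(η - a') with a = (5/12) - ((1/12)*sqrt(71))*i, a' = (5/12) + ((1/12)*sqrt(71))*i. At the order-3 pole a set g(η) = (η - a)^3*f(η) = [19*η**2/5 - 14*η/33 - 1] / (η - a')^3.
Order-3 pole: residue = g''(a)/2; g''((5/12) - ((1/12)*sqrt(71))*i) = ((551664/19685105)*sqrt(71))*i, so the residue is ((275832/19685105)*sqrt(71))*i.
The factor η**2 - 5*η/6 + 2/3 splits as (η - a)(η - a') with a = (5/12) + ((1/12)*sqrt(71))*i, a' = (5/12) - ((1/12)*sqrt(71))*i. At the order-3 pole a set g(η) = (η - a)^3*f(η) = [19*η**2/5 - 14*η/33 - 1] / (η - a')^3.
Order-3 pole: residue = g''(a)/2; g''((5/12) + ((1/12)*sqrt(71))*i) = -((551664/19685105)*sqrt(71))*i, so the residue is -((275832/19685105)*sqrt(71))*i.
List the singular points by increasing real part (a conjugate pair: the negative imaginary part first).

Radius of convergence at 0: (1/3)*sqrt(6).
At (5/12) - ((1/12)*sqrt(71))*i: a pole of order 3; residue ((275832/19685105)*sqrt(71))*i.
At (5/12) + ((1/12)*sqrt(71))*i: a pole of order 3; residue -((275832/19685105)*sqrt(71))*i.


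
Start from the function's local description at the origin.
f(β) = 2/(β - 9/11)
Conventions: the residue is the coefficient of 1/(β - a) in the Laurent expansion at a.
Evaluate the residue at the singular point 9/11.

The residue is 2.

At the order-1 pole 9/11 set g(β) = (β - (9/11))*f(β) = 2.
Simple pole: residue = g(a) at a = 9/11, which is 2.


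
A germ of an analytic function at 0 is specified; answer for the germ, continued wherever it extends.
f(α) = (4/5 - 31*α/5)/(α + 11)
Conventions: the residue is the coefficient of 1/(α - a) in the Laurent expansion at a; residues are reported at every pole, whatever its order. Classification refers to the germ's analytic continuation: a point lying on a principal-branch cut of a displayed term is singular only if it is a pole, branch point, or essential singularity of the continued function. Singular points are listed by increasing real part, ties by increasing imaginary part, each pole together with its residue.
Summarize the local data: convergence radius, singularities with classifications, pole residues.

Denominator factor (α + 11): pole of order 1 at -11, modulus 11.
The radius of convergence is the smallest modulus among the singular points: 11.
At the order-1 pole -11 set g(α) = (α - (-11))*f(α) = 4/5 - 31*α/5.
Simple pole: residue = g(a) at a = -11, which is 69.

Radius of convergence at 0: 11.
At -11: a pole of order 1; residue 69.


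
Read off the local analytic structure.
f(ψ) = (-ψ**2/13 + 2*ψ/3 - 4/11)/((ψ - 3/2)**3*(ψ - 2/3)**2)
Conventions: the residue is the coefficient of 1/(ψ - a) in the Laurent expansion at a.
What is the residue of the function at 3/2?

At the order-3 pole 3/2 set g(ψ) = (ψ - (3/2))^3*f(ψ) = (-ψ**2/13 + 2*ψ/3 - 4/11)/(ψ - 2/3)**2.
Order-3 pole: residue = g''(a)/2; g''(3/2) = 45216/17875, so the residue is 22608/17875.

The residue is 22608/17875.


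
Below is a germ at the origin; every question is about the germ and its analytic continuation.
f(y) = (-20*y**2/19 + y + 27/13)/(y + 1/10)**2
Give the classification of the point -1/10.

The point is a pole of order 2.

The denominator factor y + 1/10 vanishes at -1/10 and appears to the power 2; the numerator there equals 4857/2470, nonzero, and no other factor vanishes.
Hence a pole whose order is the multiplicity, 2.


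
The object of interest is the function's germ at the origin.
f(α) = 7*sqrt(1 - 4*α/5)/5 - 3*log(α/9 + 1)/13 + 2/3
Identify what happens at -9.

The term (-3/13)*log(1 - α/(-9)) has argument 1 - -9/(-9) = 0 at -9: a logarithmic (infinitely-sheeted) branch point; the remaining terms are analytic or single-valued there.

The point is a logarithmic branch point.


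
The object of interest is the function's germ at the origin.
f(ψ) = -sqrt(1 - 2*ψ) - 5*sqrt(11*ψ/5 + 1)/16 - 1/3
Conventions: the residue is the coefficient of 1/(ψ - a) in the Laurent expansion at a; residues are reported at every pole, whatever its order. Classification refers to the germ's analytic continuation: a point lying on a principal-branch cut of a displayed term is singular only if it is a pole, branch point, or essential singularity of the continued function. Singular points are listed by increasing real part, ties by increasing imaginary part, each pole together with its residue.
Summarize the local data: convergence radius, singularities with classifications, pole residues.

Radius of convergence at 0: 5/11.
At -5/11: an algebraic (square-root) branch point.
At 1/2: an algebraic (square-root) branch point.

Branch term (-1)*sqrt(1 - ψ/(1/2)): its argument vanishes at ψ = 1/2, a square-root branch point, modulus 1/2.
Branch term (-5/16)*sqrt(1 - ψ/(-5/11)): its argument vanishes at ψ = -5/11, a square-root branch point, modulus 5/11.
The radius of convergence is the smallest modulus among the singular points: 5/11.
List the singular points by increasing real part (a conjugate pair: the negative imaginary part first).


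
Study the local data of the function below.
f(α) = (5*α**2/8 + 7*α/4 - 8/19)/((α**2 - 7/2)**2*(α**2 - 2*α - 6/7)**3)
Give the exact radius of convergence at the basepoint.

Denominator factor (α**2 - 2*α - 6/7)^3: discriminant 52/7, real irrational roots 1 + (1/7)*sqrt(91) and 1 - (1/7)*sqrt(91); poles of order 3, moduli 1 + (1/7)*sqrt(91) and -1 + (1/7)*sqrt(91).
Denominator factor (α**2 - 7/2)^2: discriminant 14, real irrational roots (1/2)*sqrt(14) and -(1/2)*sqrt(14); poles of order 2, moduli (1/2)*sqrt(14) and (1/2)*sqrt(14).
The radius of convergence is the smallest modulus among the singular points: -1 + (1/7)*sqrt(91).

The radius of convergence is -1 + (1/7)*sqrt(91).


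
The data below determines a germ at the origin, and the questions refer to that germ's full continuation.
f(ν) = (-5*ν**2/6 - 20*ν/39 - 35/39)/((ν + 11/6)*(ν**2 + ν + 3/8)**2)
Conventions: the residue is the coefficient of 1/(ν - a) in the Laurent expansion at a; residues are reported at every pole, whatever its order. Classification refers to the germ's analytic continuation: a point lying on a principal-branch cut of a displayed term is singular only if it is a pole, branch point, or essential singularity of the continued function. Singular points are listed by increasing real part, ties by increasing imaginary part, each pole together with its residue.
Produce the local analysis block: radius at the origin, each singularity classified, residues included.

Radius of convergence at 0: (1/4)*sqrt(6).
At -11/6: a pole of order 1; residue -185880/243997.
At (-1/2) - ((1/4)*sqrt(2))*i: a pole of order 2; residue (92940/243997) - ((736930/243997)*sqrt(2))*i.
At (-1/2) + ((1/4)*sqrt(2))*i: a pole of order 2; residue (92940/243997) + ((736930/243997)*sqrt(2))*i.


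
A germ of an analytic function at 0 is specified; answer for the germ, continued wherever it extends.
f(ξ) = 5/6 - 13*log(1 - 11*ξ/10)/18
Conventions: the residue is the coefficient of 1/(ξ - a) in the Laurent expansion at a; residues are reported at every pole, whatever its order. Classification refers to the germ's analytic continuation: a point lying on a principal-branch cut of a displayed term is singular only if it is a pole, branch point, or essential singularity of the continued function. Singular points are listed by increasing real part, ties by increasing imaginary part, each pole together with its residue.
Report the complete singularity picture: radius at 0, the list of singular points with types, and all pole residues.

Radius of convergence at 0: 10/11.
At 10/11: a logarithmic branch point.

Branch term (-13/18)*log(1 - ξ/(10/11)): its argument vanishes at ξ = 10/11, a logarithmic branch point, modulus 10/11.
The radius of convergence is the smallest modulus among the singular points: 10/11.


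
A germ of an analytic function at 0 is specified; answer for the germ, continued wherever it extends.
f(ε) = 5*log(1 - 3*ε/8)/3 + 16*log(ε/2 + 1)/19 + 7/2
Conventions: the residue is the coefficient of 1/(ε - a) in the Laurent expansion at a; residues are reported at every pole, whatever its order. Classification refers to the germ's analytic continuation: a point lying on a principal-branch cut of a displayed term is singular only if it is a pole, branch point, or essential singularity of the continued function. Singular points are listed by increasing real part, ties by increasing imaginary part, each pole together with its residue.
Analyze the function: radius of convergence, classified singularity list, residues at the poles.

Branch term (5/3)*log(1 - ε/(8/3)): its argument vanishes at ε = 8/3, a logarithmic branch point, modulus 8/3.
Branch term (16/19)*log(1 - ε/(-2)): its argument vanishes at ε = -2, a logarithmic branch point, modulus 2.
The radius of convergence is the smallest modulus among the singular points: 2.
List the singular points by increasing real part (a conjugate pair: the negative imaginary part first).

Radius of convergence at 0: 2.
At -2: a logarithmic branch point.
At 8/3: a logarithmic branch point.


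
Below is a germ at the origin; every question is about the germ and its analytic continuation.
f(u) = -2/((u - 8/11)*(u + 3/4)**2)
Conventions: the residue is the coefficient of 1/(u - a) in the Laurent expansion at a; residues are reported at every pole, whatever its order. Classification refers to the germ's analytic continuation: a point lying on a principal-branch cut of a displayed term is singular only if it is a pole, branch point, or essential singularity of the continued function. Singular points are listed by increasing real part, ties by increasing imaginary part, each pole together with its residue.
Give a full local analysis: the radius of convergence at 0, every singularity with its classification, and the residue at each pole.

Denominator factor (u + 3/4)^2: pole of order 2 at -3/4, modulus 3/4.
Denominator factor (u - 8/11): pole of order 1 at 8/11, modulus 8/11.
The radius of convergence is the smallest modulus among the singular points: 8/11.
At the order-2 pole -3/4 set g(u) = (u - (-3/4))^2*f(u) = -2/(u - 8/11).
Order-2 pole: residue = g'(a); g'(-3/4) = 3872/4225, so the residue is 3872/4225.
At the order-1 pole 8/11 set g(u) = (u - (8/11))*f(u) = -2/(u + 3/4)**2.
Simple pole: residue = g(a) at a = 8/11, which is -3872/4225.
List the singular points by increasing real part (a conjugate pair: the negative imaginary part first).

Radius of convergence at 0: 8/11.
At -3/4: a pole of order 2; residue 3872/4225.
At 8/11: a pole of order 1; residue -3872/4225.


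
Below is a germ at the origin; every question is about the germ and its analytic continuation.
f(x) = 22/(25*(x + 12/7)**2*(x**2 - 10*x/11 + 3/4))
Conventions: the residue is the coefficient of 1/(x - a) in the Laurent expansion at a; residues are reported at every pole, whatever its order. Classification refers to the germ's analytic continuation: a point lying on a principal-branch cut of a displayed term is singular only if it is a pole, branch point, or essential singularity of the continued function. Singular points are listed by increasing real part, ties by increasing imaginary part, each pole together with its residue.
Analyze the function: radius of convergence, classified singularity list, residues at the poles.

Denominator factor (x + 12/7)^2: pole of order 2 at -12/7, modulus 12/7.
Denominator factor (x**2 - 10*x/11 + 3/4): discriminant -263/121, complex-conjugate roots (5/11) + ((1/22)*sqrt(263))*i and (5/11) - ((1/22)*sqrt(263))*i; poles of order 1, moduli (1/2)*sqrt(3) and (1/2)*sqrt(3).
The radius of convergence is the smallest modulus among the singular points: (1/2)*sqrt(3).
At the order-2 pole -12/7 set g(x) = (x - (-12/7))^2*f(x) = 22/(25*(x**2 - 10*x/11 + 3/4)).
Order-2 pole: residue = g'(a); g'(-12/7) = 443584064/3199599225, so the residue is 443584064/3199599225.
The factor x**2 - 10*x/11 + 3/4 splits as (x - a)(x - a') with a = (5/11) - ((1/22)*sqrt(263))*i, a' = (5/11) + ((1/22)*sqrt(263))*i. At the order-1 pole a set g(x) = (x - a)*f(x) = [22/(25*(x + 12/7)**2)] / (x - a').
Simple pole: residue = g(a) at a = (5/11) - ((1/22)*sqrt(263))*i, which is (-221792032/3199599225) + ((4680068008/841494596175)*sqrt(263))*i.
The factor x**2 - 10*x/11 + 3/4 splits as (x - a)(x - a') with a = (5/11) + ((1/22)*sqrt(263))*i, a' = (5/11) - ((1/22)*sqrt(263))*i. At the order-1 pole a set g(x) = (x - a)*f(x) = [22/(25*(x + 12/7)**2)] / (x - a').
Simple pole: residue = g(a) at a = (5/11) + ((1/22)*sqrt(263))*i, which is (-221792032/3199599225) - ((4680068008/841494596175)*sqrt(263))*i.
List the singular points by increasing real part (a conjugate pair: the negative imaginary part first).

Radius of convergence at 0: (1/2)*sqrt(3).
At -12/7: a pole of order 2; residue 443584064/3199599225.
At (5/11) - ((1/22)*sqrt(263))*i: a pole of order 1; residue (-221792032/3199599225) + ((4680068008/841494596175)*sqrt(263))*i.
At (5/11) + ((1/22)*sqrt(263))*i: a pole of order 1; residue (-221792032/3199599225) - ((4680068008/841494596175)*sqrt(263))*i.


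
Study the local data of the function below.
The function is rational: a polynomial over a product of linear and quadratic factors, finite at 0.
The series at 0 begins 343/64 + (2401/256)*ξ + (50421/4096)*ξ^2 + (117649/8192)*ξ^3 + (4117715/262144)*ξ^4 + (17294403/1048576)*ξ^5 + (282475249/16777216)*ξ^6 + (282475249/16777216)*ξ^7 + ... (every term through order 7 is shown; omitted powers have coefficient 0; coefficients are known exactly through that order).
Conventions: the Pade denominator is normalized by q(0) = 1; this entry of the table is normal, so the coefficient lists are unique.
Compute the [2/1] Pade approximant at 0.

Taylor coefficients needed (read off): a_0 = 343/64, a_1 = 2401/256, a_2 = 50421/4096, a_3 = 117649/8192.
Write the denominator as Q(ξ) = 1 + q1*ξ. Requiring Q*f - P = O(ξ^4) with deg P <= 2 kills the coefficients of ξ^3..ξ^3 in Q*f:
  ξ^3: a_3 + q1*a_2 = 0, i.e. 117649/8192 + (50421/4096)*q1 = 0.
Solving this linear system: q1 = -7/6.
The numerator is Q*f truncated at degree 2: P0 = a_0 = 343/64; P1 = a_1 + q1*a_0 = 2401/768; P2 = a_2 + q1*a_1 = 16807/12288.

The Pade approximant has numerator coefficients [343/64, 2401/768, 16807/12288]; denominator coefficients [1, -7/6].


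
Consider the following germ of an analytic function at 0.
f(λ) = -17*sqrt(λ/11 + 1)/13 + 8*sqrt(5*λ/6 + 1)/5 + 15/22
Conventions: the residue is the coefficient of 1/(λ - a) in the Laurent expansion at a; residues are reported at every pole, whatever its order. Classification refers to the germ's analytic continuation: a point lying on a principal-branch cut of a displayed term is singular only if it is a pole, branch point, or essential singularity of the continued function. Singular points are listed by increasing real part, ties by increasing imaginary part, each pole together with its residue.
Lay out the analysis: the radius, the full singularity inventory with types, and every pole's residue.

Radius of convergence at 0: 6/5.
At -11: an algebraic (square-root) branch point.
At -6/5: an algebraic (square-root) branch point.

Branch term (8/5)*sqrt(1 - λ/(-6/5)): its argument vanishes at λ = -6/5, a square-root branch point, modulus 6/5.
Branch term (-17/13)*sqrt(1 - λ/(-11)): its argument vanishes at λ = -11, a square-root branch point, modulus 11.
The radius of convergence is the smallest modulus among the singular points: 6/5.
List the singular points by increasing real part (a conjugate pair: the negative imaginary part first).


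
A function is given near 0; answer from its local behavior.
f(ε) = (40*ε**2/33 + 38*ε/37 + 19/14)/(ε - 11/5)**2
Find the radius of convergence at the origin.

Denominator factor (ε - 11/5)^2: pole of order 2 at 11/5, modulus 11/5.
The radius of convergence is the smallest modulus among the singular points: 11/5.

The radius of convergence is 11/5.


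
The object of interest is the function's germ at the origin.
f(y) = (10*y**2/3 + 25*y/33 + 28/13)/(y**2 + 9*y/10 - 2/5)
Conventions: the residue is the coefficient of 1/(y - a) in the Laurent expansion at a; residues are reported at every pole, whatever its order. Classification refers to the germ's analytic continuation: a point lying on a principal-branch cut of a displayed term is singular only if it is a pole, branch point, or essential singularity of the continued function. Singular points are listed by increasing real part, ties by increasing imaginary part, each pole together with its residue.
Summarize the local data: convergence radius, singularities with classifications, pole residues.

Radius of convergence at 0: -9/20 + (1/20)*sqrt(241).
At -9/20 - (1/20)*sqrt(241): a pole of order 1; residue -37/33 - (19289/103389)*sqrt(241).
At -9/20 + (1/20)*sqrt(241): a pole of order 1; residue -37/33 + (19289/103389)*sqrt(241).

Denominator factor (y**2 + 9*y/10 - 2/5): discriminant 241/100, real irrational roots -9/20 + (1/20)*sqrt(241) and -9/20 - (1/20)*sqrt(241); poles of order 1, moduli -9/20 + (1/20)*sqrt(241) and 9/20 + (1/20)*sqrt(241).
The radius of convergence is the smallest modulus among the singular points: -9/20 + (1/20)*sqrt(241).
The factor y**2 + 9*y/10 - 2/5 splits as (y - a)(y - a') with a = -9/20 - (1/20)*sqrt(241), a' = -9/20 + (1/20)*sqrt(241). At the order-1 pole a set g(y) = (y - a)*f(y) = [10*y**2/3 + 25*y/33 + 28/13] / (y - a').
Simple pole: residue = g(a) at a = -9/20 - (1/20)*sqrt(241), which is -37/33 - (19289/103389)*sqrt(241).
The factor y**2 + 9*y/10 - 2/5 splits as (y - a)(y - a') with a = -9/20 + (1/20)*sqrt(241), a' = -9/20 - (1/20)*sqrt(241). At the order-1 pole a set g(y) = (y - a)*f(y) = [10*y**2/3 + 25*y/33 + 28/13] / (y - a').
Simple pole: residue = g(a) at a = -9/20 + (1/20)*sqrt(241), which is -37/33 + (19289/103389)*sqrt(241).
List the singular points by increasing real part (a conjugate pair: the negative imaginary part first).


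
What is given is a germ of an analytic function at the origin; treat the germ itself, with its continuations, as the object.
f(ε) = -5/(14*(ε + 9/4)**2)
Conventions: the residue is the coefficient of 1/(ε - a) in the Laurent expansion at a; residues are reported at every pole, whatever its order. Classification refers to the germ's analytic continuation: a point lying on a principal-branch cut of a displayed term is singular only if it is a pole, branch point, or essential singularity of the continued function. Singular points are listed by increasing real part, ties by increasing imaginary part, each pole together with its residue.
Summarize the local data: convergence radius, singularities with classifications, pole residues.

Denominator factor (ε + 9/4)^2: pole of order 2 at -9/4, modulus 9/4.
The radius of convergence is the smallest modulus among the singular points: 9/4.
At the order-2 pole -9/4 set g(ε) = (ε - (-9/4))^2*f(ε) = -5/14.
Order-2 pole: residue = g'(a); g'(-9/4) = 0, so the residue is 0.

Radius of convergence at 0: 9/4.
At -9/4: a pole of order 2; residue 0.


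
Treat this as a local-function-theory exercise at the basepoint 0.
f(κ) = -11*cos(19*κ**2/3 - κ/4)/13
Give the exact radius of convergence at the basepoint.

The radius of convergence is infinite.

The factor cos(19*κ**2/3 - κ/4) is entire and contributes no finite singular point.
The polynomial part has no poles.
No finite singular points: the Taylor series at 0 converges everywhere.


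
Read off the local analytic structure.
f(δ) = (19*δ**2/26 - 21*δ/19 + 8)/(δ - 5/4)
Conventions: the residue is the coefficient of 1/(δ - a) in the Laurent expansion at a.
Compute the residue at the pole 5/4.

The residue is 61337/7904.

At the order-1 pole 5/4 set g(δ) = (δ - (5/4))*f(δ) = 19*δ**2/26 - 21*δ/19 + 8.
Simple pole: residue = g(a) at a = 5/4, which is 61337/7904.


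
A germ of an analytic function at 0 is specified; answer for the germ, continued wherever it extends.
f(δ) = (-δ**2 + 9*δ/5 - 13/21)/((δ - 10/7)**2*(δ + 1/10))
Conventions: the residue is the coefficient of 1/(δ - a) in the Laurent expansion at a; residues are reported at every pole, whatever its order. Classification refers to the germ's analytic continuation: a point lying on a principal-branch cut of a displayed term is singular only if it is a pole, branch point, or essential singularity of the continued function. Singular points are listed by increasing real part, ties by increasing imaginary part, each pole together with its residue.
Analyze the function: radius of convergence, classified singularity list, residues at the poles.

Radius of convergence at 0: 1/10.
At -1/10: a pole of order 1; residue -11893/34347.
At 10/7: a pole of order 2; residue -22454/34347.

Denominator factor (δ - 10/7)^2: pole of order 2 at 10/7, modulus 10/7.
Denominator factor (δ + 1/10): pole of order 1 at -1/10, modulus 1/10.
The radius of convergence is the smallest modulus among the singular points: 1/10.
At the order-1 pole -1/10 set g(δ) = (δ - (-1/10))*f(δ) = (-δ**2 + 9*δ/5 - 13/21)/(δ - 10/7)**2.
Simple pole: residue = g(a) at a = -1/10, which is -11893/34347.
At the order-2 pole 10/7 set g(δ) = (δ - (10/7))^2*f(δ) = (-δ**2 + 9*δ/5 - 13/21)/(δ + 1/10).
Order-2 pole: residue = g'(a); g'(10/7) = -22454/34347, so the residue is -22454/34347.
List the singular points by increasing real part (a conjugate pair: the negative imaginary part first).


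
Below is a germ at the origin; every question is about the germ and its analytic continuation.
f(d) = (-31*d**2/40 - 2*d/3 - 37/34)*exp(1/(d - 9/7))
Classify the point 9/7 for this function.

The exponent 1/(d - (9/7)) has a pole at 9/7, so exp(1/(d - (9/7))) takes every nonzero value near it: an essential singularity (not a pole of any order).

The point is an essential singularity.


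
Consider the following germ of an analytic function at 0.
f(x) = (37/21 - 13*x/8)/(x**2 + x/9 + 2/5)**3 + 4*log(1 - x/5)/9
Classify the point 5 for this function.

The point is a logarithmic branch point.

The term (4/9)*log(1 - x/(5)) has argument 1 - 5/(5) = 0 at 5: a logarithmic (infinitely-sheeted) branch point; the remaining terms are analytic or single-valued there.


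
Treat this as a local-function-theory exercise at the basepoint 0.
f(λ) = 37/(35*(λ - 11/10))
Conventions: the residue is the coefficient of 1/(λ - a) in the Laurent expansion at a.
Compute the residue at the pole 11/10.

At the order-1 pole 11/10 set g(λ) = (λ - (11/10))*f(λ) = 37/35.
Simple pole: residue = g(a) at a = 11/10, which is 37/35.

The residue is 37/35.


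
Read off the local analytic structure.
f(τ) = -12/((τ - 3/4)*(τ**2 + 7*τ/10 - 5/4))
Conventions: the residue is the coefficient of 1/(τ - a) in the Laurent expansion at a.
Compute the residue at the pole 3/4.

At the order-1 pole 3/4 set g(τ) = (τ - (3/4))*f(τ) = -12/(τ**2 + 7*τ/10 - 5/4).
Simple pole: residue = g(a) at a = 3/4, which is 960/13.

The residue is 960/13.


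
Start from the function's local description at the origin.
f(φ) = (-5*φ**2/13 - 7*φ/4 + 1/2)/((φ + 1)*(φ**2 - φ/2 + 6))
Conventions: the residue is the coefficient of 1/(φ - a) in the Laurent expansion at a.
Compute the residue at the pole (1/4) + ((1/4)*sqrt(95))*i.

The factor φ**2 - φ/2 + 6 splits as (φ - a)(φ - a') with a = (1/4) + ((1/4)*sqrt(95))*i, a' = (1/4) - ((1/4)*sqrt(95))*i. At the order-1 pole a set g(φ) = (φ - a)*f(φ) = [(-5*φ**2/13 - 7*φ/4 + 1/2)/(φ + 1)] / (φ - a').
Simple pole: residue = g(a) at a = (1/4) + ((1/4)*sqrt(95))*i, which is (-19/60) + ((359/14820)*sqrt(95))*i.

The residue is (-19/60) + ((359/14820)*sqrt(95))*i.


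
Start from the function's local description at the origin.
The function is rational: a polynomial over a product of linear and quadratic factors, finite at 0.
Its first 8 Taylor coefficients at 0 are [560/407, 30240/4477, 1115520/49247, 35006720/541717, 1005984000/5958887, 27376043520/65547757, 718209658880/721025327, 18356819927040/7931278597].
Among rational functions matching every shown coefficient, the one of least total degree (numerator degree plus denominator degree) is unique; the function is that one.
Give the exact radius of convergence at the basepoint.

The radius of convergence is 1/2.

No rational of total degree below 3 reproduces all 8 coefficients; solving the [0/3] Pade equations on them gives f(w) = -14/(37*(w - 11/10)*(w - 1/2)**2), whose expansion matches every shown term.
Denominator factor (w - 11/10): pole of order 1 at 11/10, modulus 11/10.
Denominator factor (w - 1/2)^2: pole of order 2 at 1/2, modulus 1/2.
The radius of convergence is the smallest modulus among the singular points: 1/2.


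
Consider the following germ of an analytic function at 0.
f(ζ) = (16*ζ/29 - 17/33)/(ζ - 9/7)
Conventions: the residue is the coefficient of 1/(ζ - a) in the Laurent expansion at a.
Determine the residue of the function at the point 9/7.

The residue is 1301/6699.

At the order-1 pole 9/7 set g(ζ) = (ζ - (9/7))*f(ζ) = 16*ζ/29 - 17/33.
Simple pole: residue = g(a) at a = 9/7, which is 1301/6699.


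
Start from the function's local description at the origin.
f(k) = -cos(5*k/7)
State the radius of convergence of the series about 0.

The factor cos(5*k/7) is entire and contributes no finite singular point.
The polynomial part has no poles.
No finite singular points: the Taylor series at 0 converges everywhere.

The radius of convergence is infinite.


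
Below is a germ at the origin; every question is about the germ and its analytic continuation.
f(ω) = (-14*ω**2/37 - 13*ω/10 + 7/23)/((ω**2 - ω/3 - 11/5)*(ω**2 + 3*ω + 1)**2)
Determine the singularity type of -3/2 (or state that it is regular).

The point is a regular point.

Denominator factors: ω**2 + 3*ω + 1 = -5/4 at ω = -3/2; ω**2 - ω/3 - 11/5 = 11/20 at ω = -3/2 — none vanishes.
So the germ continues analytically to -3/2.


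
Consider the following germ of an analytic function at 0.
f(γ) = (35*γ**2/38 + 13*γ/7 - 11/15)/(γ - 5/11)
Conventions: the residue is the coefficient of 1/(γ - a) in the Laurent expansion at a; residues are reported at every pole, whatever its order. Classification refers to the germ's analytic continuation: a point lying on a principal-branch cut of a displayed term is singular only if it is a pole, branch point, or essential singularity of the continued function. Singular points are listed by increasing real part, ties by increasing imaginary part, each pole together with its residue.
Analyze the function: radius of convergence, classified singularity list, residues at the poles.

Radius of convergence at 0: 5/11.
At 5/11: a pole of order 1; residue 145379/482790.

Denominator factor (γ - 5/11): pole of order 1 at 5/11, modulus 5/11.
The radius of convergence is the smallest modulus among the singular points: 5/11.
At the order-1 pole 5/11 set g(γ) = (γ - (5/11))*f(γ) = 35*γ**2/38 + 13*γ/7 - 11/15.
Simple pole: residue = g(a) at a = 5/11, which is 145379/482790.


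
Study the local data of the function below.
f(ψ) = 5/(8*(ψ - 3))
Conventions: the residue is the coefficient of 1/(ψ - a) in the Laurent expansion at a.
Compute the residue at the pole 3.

At the order-1 pole 3 set g(ψ) = (ψ - (3))*f(ψ) = 5/8.
Simple pole: residue = g(a) at a = 3, which is 5/8.

The residue is 5/8.


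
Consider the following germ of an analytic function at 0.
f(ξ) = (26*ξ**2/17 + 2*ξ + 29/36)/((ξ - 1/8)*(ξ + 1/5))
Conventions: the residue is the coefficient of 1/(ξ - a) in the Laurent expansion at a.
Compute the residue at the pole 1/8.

At the order-1 pole 1/8 set g(ξ) = (ξ - (1/8))*f(ξ) = (26*ξ**2/17 + 2*ξ + 29/36)/(ξ + 1/5).
Simple pole: residue = g(a) at a = 1/8, which is 26425/7956.

The residue is 26425/7956.


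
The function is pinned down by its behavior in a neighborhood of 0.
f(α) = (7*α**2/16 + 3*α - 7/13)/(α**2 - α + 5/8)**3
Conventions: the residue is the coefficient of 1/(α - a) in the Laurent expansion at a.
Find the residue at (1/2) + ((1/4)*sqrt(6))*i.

The residue is -((1873/1872)*sqrt(6))*i.

The factor α**2 - α + 5/8 splits as (α - a)(α - a') with a = (1/2) + ((1/4)*sqrt(6))*i, a' = (1/2) - ((1/4)*sqrt(6))*i. At the order-3 pole a set g(α) = (α - a)^3*f(α) = [7*α**2/16 + 3*α - 7/13] / (α - a')^3.
Order-3 pole: residue = g''(a)/2; g''((1/2) + ((1/4)*sqrt(6))*i) = -((1873/936)*sqrt(6))*i, so the residue is -((1873/1872)*sqrt(6))*i.


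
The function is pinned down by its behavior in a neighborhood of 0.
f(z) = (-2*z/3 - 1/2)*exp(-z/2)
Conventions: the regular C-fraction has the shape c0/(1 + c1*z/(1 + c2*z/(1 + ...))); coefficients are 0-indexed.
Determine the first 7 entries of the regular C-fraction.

Taylor coefficients (expand at 0): a_0 = -1/2, a_1 = -5/12, a_2 = 13/48, a_3 = -7/96, a_4 = 29/2304, a_5 = -37/23040, a_6 = 1/6144.
c0 = a_0 = -1/2. Peel one level at a time: if S = 1 + c*z/S' with S'(0) = 1, then c is the z-coefficient of S and S' = c*z/(S - 1).
S_1 = c0/f = 1 + (-5/6)*z + (89/72)*z^2 + ...; c1 = -5/6.
S_2 = c1*z/(S_1 - 1) = 1 + (89/60)*z + (99/400)*z^2 + ...; c2 = 89/60.
S_3 = c2*z/(S_2 - 1) = 1 + (-297/1780)*z + (-3079/126736)*z^2 + ...; c3 = -297/1780.
S_4 = c3*z/(S_3 - 1) = 1 + (-15395/105732)*z + (8143/1411344)*z^2 + ...; c4 = -15395/105732.
S_5 = c4*z/(S_4 - 1) = 1 + (724727/18289260)*z + (11321601/3792096400)*z^2 + ...; c5 = 724727/18289260.
S_6 = c5*z/(S_5 - 1) = 1 + (-37781073/501445940)*z + ...; c6 = -37781073/501445940.

The regular C-fraction coefficients are [-1/2, -5/6, 89/60, -297/1780, -15395/105732, 724727/18289260, -37781073/501445940].


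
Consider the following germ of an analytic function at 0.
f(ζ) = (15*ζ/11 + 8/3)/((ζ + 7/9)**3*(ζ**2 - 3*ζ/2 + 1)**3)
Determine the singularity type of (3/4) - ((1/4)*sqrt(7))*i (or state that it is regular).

The denominator factor ζ**2 - 3*ζ/2 + 1 vanishes at (3/4) - ((1/4)*sqrt(7))*i and appears to the power 3; the numerator there equals (487/132) - ((15/44)*sqrt(7))*i, nonzero, and no other factor vanishes.
Hence a pole whose order is the multiplicity, 3.

The point is a pole of order 3.


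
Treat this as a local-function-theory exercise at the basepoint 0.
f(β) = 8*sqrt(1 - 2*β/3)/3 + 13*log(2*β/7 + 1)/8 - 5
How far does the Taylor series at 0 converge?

The radius of convergence is 3/2.

Branch term (8/3)*sqrt(1 - β/(3/2)): its argument vanishes at β = 3/2, a square-root branch point, modulus 3/2.
Branch term (13/8)*log(1 - β/(-7/2)): its argument vanishes at β = -7/2, a logarithmic branch point, modulus 7/2.
The radius of convergence is the smallest modulus among the singular points: 3/2.


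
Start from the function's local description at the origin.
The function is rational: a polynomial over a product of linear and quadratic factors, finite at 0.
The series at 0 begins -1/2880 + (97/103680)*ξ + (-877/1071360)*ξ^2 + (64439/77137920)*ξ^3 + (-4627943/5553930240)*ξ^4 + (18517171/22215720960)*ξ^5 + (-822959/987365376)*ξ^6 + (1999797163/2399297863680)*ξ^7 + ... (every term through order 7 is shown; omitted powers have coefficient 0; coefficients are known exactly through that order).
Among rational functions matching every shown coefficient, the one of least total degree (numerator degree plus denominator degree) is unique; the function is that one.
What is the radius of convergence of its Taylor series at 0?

No rational of total degree below 6 reproduces all 8 coefficients; solving the [2/4] Pade equations on them gives f(ξ) = (2*ξ**2/31 - 7*ξ/6 + 3/5)/((ξ - 12)**3*(ξ + 1)), whose expansion matches every shown term.
Denominator factor (ξ - 12)^3: pole of order 3 at 12, modulus 12.
Denominator factor (ξ + 1): pole of order 1 at -1, modulus 1.
The radius of convergence is the smallest modulus among the singular points: 1.

The radius of convergence is 1.


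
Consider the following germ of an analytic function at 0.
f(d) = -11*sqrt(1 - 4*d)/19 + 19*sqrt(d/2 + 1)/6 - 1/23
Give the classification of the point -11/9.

The point is a regular point.

There is no denominator, hence no pole anywhere.
Branch term sqrt(1 - d/(1/4)): argument at -11/9 is 53/9, nonzero, so -11/9 is not its branch point (a point on a principal cut is still regular for the continued germ).
Branch term sqrt(1 - d/(-2)): argument at -11/9 is 7/18, nonzero, so -11/9 is not its branch point (a point on a principal cut is still regular for the continued germ).
So the germ continues analytically to -11/9.


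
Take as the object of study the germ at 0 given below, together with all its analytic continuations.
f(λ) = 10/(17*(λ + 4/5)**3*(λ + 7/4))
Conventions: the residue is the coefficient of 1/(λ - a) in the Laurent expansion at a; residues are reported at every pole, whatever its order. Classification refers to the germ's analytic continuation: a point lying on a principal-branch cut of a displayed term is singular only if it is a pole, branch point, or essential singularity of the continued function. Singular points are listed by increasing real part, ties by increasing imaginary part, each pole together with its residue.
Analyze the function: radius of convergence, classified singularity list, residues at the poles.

Denominator factor (λ + 4/5)^3: pole of order 3 at -4/5, modulus 4/5.
Denominator factor (λ + 7/4): pole of order 1 at -7/4, modulus 7/4.
The radius of convergence is the smallest modulus among the singular points: 4/5.
At the order-1 pole -7/4 set g(λ) = (λ - (-7/4))*f(λ) = 10/(17*(λ + 4/5)**3).
Simple pole: residue = g(a) at a = -7/4, which is -80000/116603.
At the order-3 pole -4/5 set g(λ) = (λ - (-4/5))^3*f(λ) = 10/(17*(λ + 7/4)).
Order-3 pole: residue = g''(a)/2; g''(-4/5) = 160000/116603, so the residue is 80000/116603.
List the singular points by increasing real part (a conjugate pair: the negative imaginary part first).

Radius of convergence at 0: 4/5.
At -7/4: a pole of order 1; residue -80000/116603.
At -4/5: a pole of order 3; residue 80000/116603.


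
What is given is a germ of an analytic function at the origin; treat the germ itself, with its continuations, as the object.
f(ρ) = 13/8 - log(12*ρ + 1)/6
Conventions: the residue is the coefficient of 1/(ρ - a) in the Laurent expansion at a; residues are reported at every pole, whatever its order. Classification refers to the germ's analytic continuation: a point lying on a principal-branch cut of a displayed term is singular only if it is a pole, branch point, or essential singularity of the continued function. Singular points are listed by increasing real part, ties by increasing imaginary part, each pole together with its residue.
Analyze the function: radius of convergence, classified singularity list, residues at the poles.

Branch term (-1/6)*log(1 - ρ/(-1/12)): its argument vanishes at ρ = -1/12, a logarithmic branch point, modulus 1/12.
The radius of convergence is the smallest modulus among the singular points: 1/12.

Radius of convergence at 0: 1/12.
At -1/12: a logarithmic branch point.


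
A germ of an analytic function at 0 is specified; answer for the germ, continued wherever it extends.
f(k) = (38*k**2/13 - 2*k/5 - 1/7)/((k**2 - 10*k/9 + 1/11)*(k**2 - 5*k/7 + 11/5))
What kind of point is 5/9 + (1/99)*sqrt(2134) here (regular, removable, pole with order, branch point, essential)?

The point is a pole of order 1.

The denominator factor k**2 - 10*k/9 + 1/11 vanishes at 5/9 + (1/99)*sqrt(2134) and appears to the power 1; the numerator there equals 95153/81081 + (1666/57915)*sqrt(2134), nonzero, and no other factor vanishes.
Hence a pole whose order is the multiplicity, 1.


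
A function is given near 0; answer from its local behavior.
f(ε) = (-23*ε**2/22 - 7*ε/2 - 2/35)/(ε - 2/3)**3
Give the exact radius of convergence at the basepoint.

The radius of convergence is 2/3.

Denominator factor (ε - 2/3)^3: pole of order 3 at 2/3, modulus 2/3.
The radius of convergence is the smallest modulus among the singular points: 2/3.


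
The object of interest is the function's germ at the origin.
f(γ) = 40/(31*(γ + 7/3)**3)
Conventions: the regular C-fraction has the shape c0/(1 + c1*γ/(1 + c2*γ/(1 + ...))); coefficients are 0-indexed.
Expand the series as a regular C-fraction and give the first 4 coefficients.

Taylor coefficients (expand at 0): a_0 = 1080/10633, a_1 = -9720/74431, a_2 = 58320/521017, a_3 = -291600/3647119.
c0 = a_0 = 1080/10633. Peel one level at a time: if S = 1 + c*γ/S' with S'(0) = 1, then c is the γ-coefficient of S and S' = c*γ/(S - 1).
S_1 = c0/f = 1 + (9/7)*γ + (27/49)*γ^2 + ...; c1 = 9/7.
S_2 = c1*γ/(S_1 - 1) = 1 + (-3/7)*γ + (6/49)*γ^2 + ...; c2 = -3/7.
S_3 = c2*γ/(S_2 - 1) = 1 + (2/7)*γ + ...; c3 = 2/7.

The regular C-fraction coefficients are [1080/10633, 9/7, -3/7, 2/7].


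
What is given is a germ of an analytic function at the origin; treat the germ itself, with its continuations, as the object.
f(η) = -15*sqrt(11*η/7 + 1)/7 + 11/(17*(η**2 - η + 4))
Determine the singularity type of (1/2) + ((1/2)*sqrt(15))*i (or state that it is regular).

The point is a pole of order 1.

The denominator factor η**2 - η + 4 vanishes at (1/2) + ((1/2)*sqrt(15))*i and appears to the power 1; the numerator there equals 11/17, nonzero, and no other factor vanishes.
The branch terms are analytic at this point.
Hence a pole whose order is the multiplicity, 1.


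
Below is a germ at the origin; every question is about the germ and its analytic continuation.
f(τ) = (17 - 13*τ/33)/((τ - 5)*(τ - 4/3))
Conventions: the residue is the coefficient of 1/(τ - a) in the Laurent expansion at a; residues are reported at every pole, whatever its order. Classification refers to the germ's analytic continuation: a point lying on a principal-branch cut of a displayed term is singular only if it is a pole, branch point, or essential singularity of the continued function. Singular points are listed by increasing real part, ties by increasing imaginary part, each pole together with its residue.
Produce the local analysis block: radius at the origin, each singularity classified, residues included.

Radius of convergence at 0: 4/3.
At 4/3: a pole of order 1; residue -1631/363.
At 5: a pole of order 1; residue 496/121.

Denominator factor (τ - 4/3): pole of order 1 at 4/3, modulus 4/3.
Denominator factor (τ - 5): pole of order 1 at 5, modulus 5.
The radius of convergence is the smallest modulus among the singular points: 4/3.
At the order-1 pole 4/3 set g(τ) = (τ - (4/3))*f(τ) = (17 - 13*τ/33)/(τ - 5).
Simple pole: residue = g(a) at a = 4/3, which is -1631/363.
At the order-1 pole 5 set g(τ) = (τ - (5))*f(τ) = (17 - 13*τ/33)/(τ - 4/3).
Simple pole: residue = g(a) at a = 5, which is 496/121.
List the singular points by increasing real part (a conjugate pair: the negative imaginary part first).
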